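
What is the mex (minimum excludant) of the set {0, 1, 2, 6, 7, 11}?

3

The values 0, 1, 2 are all present; 3 is the first non-negative integer missing from the set.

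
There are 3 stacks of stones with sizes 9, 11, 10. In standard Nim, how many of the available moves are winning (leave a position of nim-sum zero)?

Bitwise XOR of the heap sizes:
  1001  (9)
  1011  (11)
  1010  (10)
  ----
  1000  (8)
The overall nim-sum is X = 8. A stack of size p has a winning move iff p XOR X < p (reduce it to p XOR X).
  9: 9 XOR 8 = 1 < 9 — winning move (to 1).
  11: 11 XOR 8 = 3 < 11 — winning move (to 3).
  10: 10 XOR 8 = 2 < 10 — winning move (to 2).
That gives 3 winning moves.

3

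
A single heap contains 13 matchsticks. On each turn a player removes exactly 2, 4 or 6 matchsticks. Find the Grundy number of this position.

2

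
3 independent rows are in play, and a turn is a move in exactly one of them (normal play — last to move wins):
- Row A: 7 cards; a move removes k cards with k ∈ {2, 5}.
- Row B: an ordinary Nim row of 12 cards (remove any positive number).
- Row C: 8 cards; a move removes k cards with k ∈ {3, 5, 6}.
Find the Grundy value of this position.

14

For row A, compute g(0), g(1), … with moves {2, 5}:
g(0) = mex{} = 0
g(1) = mex{} = 0
g(2) = mex{0} = 1
g(3) = mex{0} = 1
g(4) = mex{1} = 0
g(5) = mex{0,1} = 2
g(6) = mex{0} = 1
g(7) = mex{1,2} = 0
So g(7) = 0.
Row B is a plain Nim row of size 12, so its Grundy value is 12.
Build the Grundy sequence for row C with g(k) = mex{g(k−s) : s ∈ {3, 5, 6}, s ≤ k}:
g(0) = mex{} = 0
g(1) = mex{} = 0
g(2) = mex{} = 0
g(3) = mex{0} = 1
g(4) = mex{0} = 1
g(5) = mex{0} = 1
g(6) = mex{0,1} = 2
g(7) = mex{0,1} = 2
g(8) = mex{0,1} = 2
So g(8) = 2.
The value of a disjunctive sum is the nim-sum of the parts.
Combined value = 0 ⊕ 12 ⊕ 2 = 14.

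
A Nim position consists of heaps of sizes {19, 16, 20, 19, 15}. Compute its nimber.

11

In binary:
  10011  (19)
  10000  (16)
  10100  (20)
  10011  (19)
  01111  (15)
  -----
  01011  (11)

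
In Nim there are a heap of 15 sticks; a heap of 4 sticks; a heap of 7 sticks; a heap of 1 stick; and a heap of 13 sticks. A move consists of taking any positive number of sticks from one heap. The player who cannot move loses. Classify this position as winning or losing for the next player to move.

Losing position

Nim-sum: 15 XOR 4 XOR 7 XOR 1 XOR 13 = 0.
The nim-sum is 0, so this is a P-position: the player to move is in a losing position under optimal play.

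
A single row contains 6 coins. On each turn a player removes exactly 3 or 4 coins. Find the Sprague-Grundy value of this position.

2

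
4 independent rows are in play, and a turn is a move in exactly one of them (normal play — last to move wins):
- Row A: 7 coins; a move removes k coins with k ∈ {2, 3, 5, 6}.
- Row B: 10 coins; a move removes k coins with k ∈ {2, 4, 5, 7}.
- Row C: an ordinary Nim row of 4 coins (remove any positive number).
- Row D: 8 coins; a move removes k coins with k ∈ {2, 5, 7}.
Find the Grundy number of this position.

Build the Grundy sequence for row A with g(k) = mex{g(k−s) : s ∈ {2, 3, 5, 6}, s ≤ k}:
g(0) = mex{} = 0
g(1) = mex{} = 0
g(2) = mex{0} = 1
g(3) = mex{0} = 1
g(4) = mex{0,1} = 2
g(5) = mex{0,1} = 2
g(6) = mex{0,1,2} = 3
g(7) = mex{0,1,2} = 3
So g(7) = 3.
Build the Grundy sequence for row B with g(k) = mex{g(k−s) : s ∈ {2, 4, 5, 7}, s ≤ k}:
k:     0  1  2  3  4  5  6  7  8  9 10
g(k):  0  0  1  1  2  2  3  3  4  0  0
So g(10) = 0.
Row C is a plain Nim row of size 4, so its Grundy value is 4.
Grundy values for row D (subtraction set {2, 5, 7}):
g(0) = mex{} = 0
g(1) = mex{} = 0
g(2) = mex{0} = 1
g(3) = mex{0} = 1
g(4) = mex{1} = 0
g(5) = mex{0,1} = 2
g(6) = mex{0} = 1
g(7) = mex{0,1,2} = 3
g(8) = mex{0,1} = 2
So g(8) = 2.
By the Sprague-Grundy theorem, the Grundy value of a sum of independent games is the XOR of the component values.
Combined value = 3 XOR 0 XOR 4 XOR 2 = 5.

5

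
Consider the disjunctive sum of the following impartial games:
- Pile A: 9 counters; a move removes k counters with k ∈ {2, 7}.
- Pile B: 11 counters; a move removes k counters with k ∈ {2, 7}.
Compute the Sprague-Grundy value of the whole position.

1

For pile A, compute g(0), g(1), … with moves {2, 7}:
g(0) = mex{} = 0
g(1) = mex{} = 0
g(2) = mex{0} = 1
g(3) = mex{0} = 1
g(4) = mex{1} = 0
g(5) = mex{1} = 0
g(6) = mex{0} = 1
g(7) = mex{0} = 1
g(8) = mex{0,1} = 2
g(9) = mex{1} = 0
So g(9) = 0.
Build the Grundy sequence for pile B with g(k) = mex{g(k−s) : s ∈ {2, 7}, s ≤ k}:
g(0) = mex{} = 0
g(1) = mex{} = 0
g(2) = mex{0} = 1
g(3) = mex{0} = 1
g(4) = mex{1} = 0
g(5) = mex{1} = 0
g(6) = mex{0} = 1
g(7) = mex{0} = 1
g(8) = mex{0,1} = 2
g(9) = mex{1} = 0
g(10) = mex{1,2} = 0
g(11) = mex{0} = 1
So g(11) = 1.
By the Sprague-Grundy theorem, the Grundy value of a sum of independent games is the XOR of the component values.
Combined value = 0 XOR 1 = 1.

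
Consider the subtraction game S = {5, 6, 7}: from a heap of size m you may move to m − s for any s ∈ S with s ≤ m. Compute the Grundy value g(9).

1

Build the Grundy sequence with g(k) = mex{g(k−s) : s ∈ {5, 6, 7}, s ≤ k}:
k:     0  1  2  3  4  5  6  7  8  9
g(k):  0  0  0  0  0  1  1  1  1  1
So g(9) = 1.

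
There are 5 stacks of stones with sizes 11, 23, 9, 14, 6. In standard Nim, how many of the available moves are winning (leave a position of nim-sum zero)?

1

Nim-sum: 11 ⊕ 23 ⊕ 9 ⊕ 14 ⊕ 6 = 29.
The overall nim-sum is X = 29. A stack of size p has a winning move iff p XOR X < p (reduce it to p XOR X).
  11: 11 XOR 29 = 22 ≥ 11 — no move.
  23: 23 XOR 29 = 10 < 23 — winning move (to 10).
  9: 9 XOR 29 = 20 ≥ 9 — no move.
  14: 14 XOR 29 = 19 ≥ 14 — no move.
  6: 6 XOR 29 = 27 ≥ 6 — no move.
That gives 1 winning move.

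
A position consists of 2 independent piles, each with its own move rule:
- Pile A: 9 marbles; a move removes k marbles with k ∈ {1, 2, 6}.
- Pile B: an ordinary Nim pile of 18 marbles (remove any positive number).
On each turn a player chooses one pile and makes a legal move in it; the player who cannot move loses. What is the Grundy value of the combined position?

16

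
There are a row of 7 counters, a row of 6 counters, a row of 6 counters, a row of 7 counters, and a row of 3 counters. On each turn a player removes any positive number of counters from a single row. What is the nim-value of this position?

Nim-sum: 7 ^ 6 ^ 6 ^ 7 ^ 3 = 3.

3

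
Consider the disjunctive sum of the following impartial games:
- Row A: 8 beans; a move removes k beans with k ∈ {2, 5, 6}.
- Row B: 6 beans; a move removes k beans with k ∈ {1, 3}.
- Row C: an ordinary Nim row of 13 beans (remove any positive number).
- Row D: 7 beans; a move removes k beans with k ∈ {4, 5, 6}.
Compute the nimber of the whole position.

12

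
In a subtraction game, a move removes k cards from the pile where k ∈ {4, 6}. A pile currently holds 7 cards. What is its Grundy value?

1

Grundy values for subtraction set {4, 6}:
k:     0  1  2  3  4  5  6  7
g(k):  0  0  0  0  1  1  1  1
So g(7) = 1.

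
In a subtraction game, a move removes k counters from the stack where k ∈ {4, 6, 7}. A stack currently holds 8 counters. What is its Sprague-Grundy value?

2

Compute g(0), g(1), … for moves {4, 6, 7}:
g(0) = mex{} = 0
g(1) = mex{} = 0
g(2) = mex{} = 0
g(3) = mex{} = 0
g(4) = mex{0} = 1
g(5) = mex{0} = 1
g(6) = mex{0} = 1
g(7) = mex{0} = 1
g(8) = mex{0,1} = 2
So g(8) = 2.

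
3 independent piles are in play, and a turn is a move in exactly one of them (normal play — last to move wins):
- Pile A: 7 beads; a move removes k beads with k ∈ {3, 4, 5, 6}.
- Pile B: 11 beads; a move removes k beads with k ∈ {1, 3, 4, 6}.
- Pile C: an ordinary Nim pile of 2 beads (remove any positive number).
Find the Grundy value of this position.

Grundy values for pile A (subtraction set {3, 4, 5, 6}):
g(0) = mex{} = 0
g(1) = mex{} = 0
g(2) = mex{} = 0
g(3) = mex{0} = 1
g(4) = mex{0} = 1
g(5) = mex{0} = 1
g(6) = mex{0,1} = 2
g(7) = mex{0,1} = 2
So g(7) = 2.
Build the Grundy sequence for pile B with g(k) = mex{g(k−s) : s ∈ {1, 3, 4, 6}, s ≤ k}:
k:     0  1  2  3  4  5  6  7  8  9 10 11
g(k):  0  1  0  1  2  3  2  0  1  0  1  2
So g(11) = 2.
Pile C is a plain Nim pile of size 2, so its Grundy value is 2.
The value of a disjunctive sum is the nim-sum of the parts.
Combined value = 2 XOR 2 XOR 2 = 2.

2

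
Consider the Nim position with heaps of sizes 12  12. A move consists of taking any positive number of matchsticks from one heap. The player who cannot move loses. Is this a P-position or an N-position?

P-position

Nim-sum: 12 ⊕ 12 = 0.
The nim-sum is 0, so this is a P-position: the player to move is in a losing position under optimal play.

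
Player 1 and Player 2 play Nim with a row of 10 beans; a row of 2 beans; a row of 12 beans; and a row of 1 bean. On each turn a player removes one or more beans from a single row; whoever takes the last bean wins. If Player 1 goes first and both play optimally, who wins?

Player 1 wins

Bitwise XOR of the heap sizes:
  1010  (10)
  0010  (2)
  1100  (12)
  0001  (1)
  ----
  0101  (5)
The nim-sum is 5 ≠ 0, so this is an N-position: the player to move can win; Player 1 has a winning move.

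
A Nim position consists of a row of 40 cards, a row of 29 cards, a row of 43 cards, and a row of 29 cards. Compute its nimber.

3

In binary:
  101000  (40)
  011101  (29)
  101011  (43)
  011101  (29)
  ------
  000011  (3)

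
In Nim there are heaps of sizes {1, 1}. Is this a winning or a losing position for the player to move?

Nim-sum: 1 ⊕ 1 = 0.
The nim-sum is 0, so this is a P-position: the player to move is in a losing position under optimal play.

Losing position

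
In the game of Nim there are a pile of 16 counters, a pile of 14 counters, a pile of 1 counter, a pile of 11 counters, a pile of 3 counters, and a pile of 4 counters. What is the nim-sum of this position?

Compute the nim-sum pairwise:
16 XOR 14 = 30
30 XOR 1 = 31
31 XOR 11 = 20
20 XOR 3 = 23
23 XOR 4 = 19

19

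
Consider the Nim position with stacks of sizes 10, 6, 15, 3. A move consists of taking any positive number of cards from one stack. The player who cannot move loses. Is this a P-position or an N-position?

P-position

Compute the nim-sum pairwise:
10 ^ 6 = 12
12 ^ 15 = 3
3 ^ 3 = 0
The nim-sum is 0, so this is a P-position: the player to move is in a losing position under optimal play.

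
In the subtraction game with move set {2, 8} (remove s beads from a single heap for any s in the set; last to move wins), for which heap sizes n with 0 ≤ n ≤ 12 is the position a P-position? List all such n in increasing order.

0, 1, 4, 5, 10, 11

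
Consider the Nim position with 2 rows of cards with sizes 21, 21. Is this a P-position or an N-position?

Nim-sum: 21 XOR 21 = 0.
The nim-sum is 0, so this is a P-position: the player to move is in a losing position under optimal play.

P-position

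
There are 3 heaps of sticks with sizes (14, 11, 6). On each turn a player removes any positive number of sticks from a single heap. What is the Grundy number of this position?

Compute the nim-sum pairwise:
14 ⊕ 11 = 5
5 ⊕ 6 = 3

3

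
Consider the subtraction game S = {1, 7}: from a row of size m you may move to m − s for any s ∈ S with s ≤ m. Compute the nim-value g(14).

Grundy values for subtraction set {1, 7}:
k:     0  1  2  3  4  5  6  7  8  9 10 11 12 13 14
g(k):  0  1  0  1  0  1  0  1  0  1  0  1  0  1  0
So g(14) = 0.

0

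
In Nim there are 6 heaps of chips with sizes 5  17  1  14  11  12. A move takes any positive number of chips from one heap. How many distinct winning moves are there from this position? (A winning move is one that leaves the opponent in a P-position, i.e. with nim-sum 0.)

1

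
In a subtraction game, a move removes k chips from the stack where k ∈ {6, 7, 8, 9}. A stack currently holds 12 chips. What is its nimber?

2

Compute g(0), g(1), … for moves {6, 7, 8, 9}:
k:     0  1  2  3  4  5  6  7  8  9 10 11 12
g(k):  0  0  0  0  0  0  1  1  1  1  1  1  2
So g(12) = 2.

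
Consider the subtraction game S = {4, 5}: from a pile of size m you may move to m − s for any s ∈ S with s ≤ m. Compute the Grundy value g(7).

Build the Grundy sequence with g(k) = mex{g(k−s) : s ∈ {4, 5}, s ≤ k}:
g(0) = mex{} = 0
g(1) = mex{} = 0
g(2) = mex{} = 0
g(3) = mex{} = 0
g(4) = mex{0} = 1
g(5) = mex{0} = 1
g(6) = mex{0} = 1
g(7) = mex{0} = 1
So g(7) = 1.

1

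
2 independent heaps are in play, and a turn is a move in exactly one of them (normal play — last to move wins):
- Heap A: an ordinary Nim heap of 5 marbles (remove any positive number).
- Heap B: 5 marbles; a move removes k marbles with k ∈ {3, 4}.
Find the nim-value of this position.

4

Heap A is a plain Nim heap of size 5, so its Grundy value is 5.
Grundy values for heap B (subtraction set {3, 4}):
g(0) = mex{} = 0
g(1) = mex{} = 0
g(2) = mex{} = 0
g(3) = mex{0} = 1
g(4) = mex{0} = 1
g(5) = mex{0} = 1
So g(5) = 1.
By the Sprague-Grundy theorem, the Grundy value of a sum of independent games is the XOR of the component values.
Combined value = 5 ⊕ 1 = 4.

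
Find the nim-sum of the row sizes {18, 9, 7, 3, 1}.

30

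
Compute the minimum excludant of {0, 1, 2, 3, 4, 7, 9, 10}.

The values 0, 1, 2, 3, 4 are all present; 5 is the first non-negative integer missing from the set.

5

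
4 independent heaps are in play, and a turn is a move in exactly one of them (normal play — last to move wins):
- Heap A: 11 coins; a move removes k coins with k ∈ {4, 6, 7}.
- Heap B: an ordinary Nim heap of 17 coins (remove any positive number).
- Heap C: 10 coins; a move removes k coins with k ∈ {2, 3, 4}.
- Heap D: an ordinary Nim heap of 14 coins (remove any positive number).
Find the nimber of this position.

Build the Grundy sequence for heap A with g(k) = mex{g(k−s) : s ∈ {4, 6, 7}, s ≤ k}:
k:     0  1  2  3  4  5  6  7  8  9 10 11
g(k):  0  0  0  0  1  1  1  1  2  2  2  0
So g(11) = 0.
Heap B is a plain Nim heap of size 17, so its Grundy value is 17.
Build the Grundy sequence for heap C with g(k) = mex{g(k−s) : s ∈ {2, 3, 4}, s ≤ k}:
k:     0  1  2  3  4  5  6  7  8  9 10
g(k):  0  0  1  1  2  2  0  0  1  1  2
So g(10) = 2.
Heap D is a plain Nim heap of size 14, so its Grundy value is 14.
By the Sprague-Grundy theorem, the Grundy value of a sum of independent games is the XOR of the component values.
Combined value = 0 XOR 17 XOR 2 XOR 14 = 29.

29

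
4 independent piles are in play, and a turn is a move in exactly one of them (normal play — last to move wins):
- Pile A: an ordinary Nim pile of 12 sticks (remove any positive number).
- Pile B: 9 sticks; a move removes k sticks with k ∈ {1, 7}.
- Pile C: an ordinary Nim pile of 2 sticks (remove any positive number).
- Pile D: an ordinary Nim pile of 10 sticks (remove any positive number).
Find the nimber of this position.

5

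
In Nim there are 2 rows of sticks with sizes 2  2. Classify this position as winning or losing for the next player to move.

Losing position

Compute the nim-sum pairwise:
2 ⊕ 2 = 0
The nim-sum is 0, so this is a P-position: the player to move is in a losing position under optimal play.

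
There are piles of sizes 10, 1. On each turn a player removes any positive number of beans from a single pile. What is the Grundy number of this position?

Compute the nim-sum pairwise:
10 XOR 1 = 11

11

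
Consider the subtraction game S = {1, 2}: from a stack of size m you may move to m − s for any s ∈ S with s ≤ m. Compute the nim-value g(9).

Build the Grundy sequence with g(k) = mex{g(k−s) : s ∈ {1, 2}, s ≤ k}:
k:     0  1  2  3  4  5  6  7  8  9
g(k):  0  1  2  0  1  2  0  1  2  0
So g(9) = 0.

0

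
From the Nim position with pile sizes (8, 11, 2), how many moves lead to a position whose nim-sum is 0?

1

Nim-sum: 8 ⊕ 11 ⊕ 2 = 1.
The overall nim-sum is X = 1. A pile of size p has a winning move iff p XOR X < p (reduce it to p XOR X).
  8: 8 XOR 1 = 9 ≥ 8 — no move.
  11: 11 XOR 1 = 10 < 11 — winning move (to 10).
  2: 2 XOR 1 = 3 ≥ 2 — no move.
That gives 1 winning move.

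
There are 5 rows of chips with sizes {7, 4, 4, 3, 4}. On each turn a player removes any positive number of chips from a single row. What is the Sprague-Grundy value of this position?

Compute the nim-sum pairwise:
7 ⊕ 4 = 3
3 ⊕ 4 = 7
7 ⊕ 3 = 4
4 ⊕ 4 = 0

0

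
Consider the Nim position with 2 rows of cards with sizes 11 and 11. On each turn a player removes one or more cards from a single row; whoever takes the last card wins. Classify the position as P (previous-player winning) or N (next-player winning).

P-position

Nim-sum: 11 ⊕ 11 = 0.
The nim-sum is 0, so this is a P-position: the player to move is in a losing position under optimal play.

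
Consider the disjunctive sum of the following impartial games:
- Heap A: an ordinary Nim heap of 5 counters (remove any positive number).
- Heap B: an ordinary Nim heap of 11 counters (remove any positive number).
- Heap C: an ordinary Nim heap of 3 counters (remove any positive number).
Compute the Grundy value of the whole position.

Heap A is a plain Nim heap of size 5, so its Grundy value is 5.
Heap B is a plain Nim heap of size 11, so its Grundy value is 11.
Heap C is a plain Nim heap of size 3, so its Grundy value is 3.
The value of a disjunctive sum is the nim-sum of the parts.
Combined value = 5 XOR 11 XOR 3 = 13.

13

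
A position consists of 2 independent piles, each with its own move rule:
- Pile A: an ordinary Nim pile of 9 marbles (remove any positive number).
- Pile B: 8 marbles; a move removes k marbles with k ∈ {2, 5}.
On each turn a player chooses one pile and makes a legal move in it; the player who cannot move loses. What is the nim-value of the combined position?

Pile A is a plain Nim pile of size 9, so its Grundy value is 9.
Build the Grundy sequence for pile B with g(k) = mex{g(k−s) : s ∈ {2, 5}, s ≤ k}:
g(0) = mex{} = 0
g(1) = mex{} = 0
g(2) = mex{0} = 1
g(3) = mex{0} = 1
g(4) = mex{1} = 0
g(5) = mex{0,1} = 2
g(6) = mex{0} = 1
g(7) = mex{1,2} = 0
g(8) = mex{1} = 0
So g(8) = 0.
The value of a disjunctive sum is the nim-sum of the parts.
Combined value = 9 XOR 0 = 9.

9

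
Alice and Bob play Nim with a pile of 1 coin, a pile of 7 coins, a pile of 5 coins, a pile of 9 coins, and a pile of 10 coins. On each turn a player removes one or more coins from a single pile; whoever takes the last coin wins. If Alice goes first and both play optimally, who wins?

Bob wins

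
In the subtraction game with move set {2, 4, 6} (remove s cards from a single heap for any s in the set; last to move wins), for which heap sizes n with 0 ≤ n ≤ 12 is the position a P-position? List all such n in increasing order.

0, 1, 8, 9

Build the Grundy sequence with g(k) = mex{g(k−s) : s ∈ {2, 4, 6}, s ≤ k}:
k:     0  1  2  3  4  5  6  7  8  9 10 11 12
g(k):  0  0  1  1  2  2  3  3  0  0  1  1  2
The P-positions (g = 0) in 0..12 are 0, 1, 8, 9.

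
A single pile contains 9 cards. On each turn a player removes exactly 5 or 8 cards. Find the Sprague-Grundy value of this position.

1

Compute g(0), g(1), … for moves {5, 8}:
k:     0  1  2  3  4  5  6  7  8  9
g(k):  0  0  0  0  0  1  1  1  1  1
So g(9) = 1.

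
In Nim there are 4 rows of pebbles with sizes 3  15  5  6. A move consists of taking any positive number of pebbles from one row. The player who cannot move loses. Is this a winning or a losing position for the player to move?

Winning position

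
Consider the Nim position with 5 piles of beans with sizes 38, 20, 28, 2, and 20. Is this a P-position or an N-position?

Compute the nim-sum pairwise:
38 ^ 20 = 50
50 ^ 28 = 46
46 ^ 2 = 44
44 ^ 20 = 56
The nim-sum is 56 ≠ 0, so this is an N-position: the player to move can win.

N-position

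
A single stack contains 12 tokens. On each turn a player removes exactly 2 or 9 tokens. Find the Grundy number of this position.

0

Compute g(0), g(1), … for moves {2, 9}:
g(0) = mex{} = 0
g(1) = mex{} = 0
g(2) = mex{0} = 1
g(3) = mex{0} = 1
g(4) = mex{1} = 0
g(5) = mex{1} = 0
g(6) = mex{0} = 1
g(7) = mex{0} = 1
g(8) = mex{1} = 0
g(9) = mex{0,1} = 2
g(10) = mex{0} = 1
g(11) = mex{1,2} = 0
g(12) = mex{1} = 0
So g(12) = 0.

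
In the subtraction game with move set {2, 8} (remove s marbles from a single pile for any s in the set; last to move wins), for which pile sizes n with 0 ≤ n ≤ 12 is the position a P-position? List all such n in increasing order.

0, 1, 4, 5, 10, 11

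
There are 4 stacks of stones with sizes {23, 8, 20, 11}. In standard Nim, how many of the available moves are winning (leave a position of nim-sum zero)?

0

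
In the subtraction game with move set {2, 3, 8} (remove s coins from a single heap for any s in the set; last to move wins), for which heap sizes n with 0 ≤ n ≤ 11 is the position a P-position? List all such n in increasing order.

Compute g(0), g(1), … for moves {2, 3, 8}:
g(0) = mex{} = 0
g(1) = mex{} = 0
g(2) = mex{0} = 1
g(3) = mex{0} = 1
g(4) = mex{0,1} = 2
g(5) = mex{1} = 0
g(6) = mex{1,2} = 0
g(7) = mex{0,2} = 1
g(8) = mex{0} = 1
g(9) = mex{0,1} = 2
g(10) = mex{1} = 0
g(11) = mex{1,2} = 0
The P-positions (g = 0) in 0..11 are 0, 1, 5, 6, 10, 11.

0, 1, 5, 6, 10, 11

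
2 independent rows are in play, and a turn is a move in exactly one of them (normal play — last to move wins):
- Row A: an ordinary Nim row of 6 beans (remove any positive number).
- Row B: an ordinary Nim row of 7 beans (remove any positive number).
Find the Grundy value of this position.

1

Row A is a plain Nim row of size 6, so its Grundy value is 6.
Row B is a plain Nim row of size 7, so its Grundy value is 7.
The value of a disjunctive sum is the nim-sum of the parts.
Combined value = 6 ⊕ 7 = 1.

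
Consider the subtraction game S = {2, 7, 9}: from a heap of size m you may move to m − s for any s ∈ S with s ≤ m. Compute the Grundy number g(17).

1

Build the Grundy sequence with g(k) = mex{g(k−s) : s ∈ {2, 7, 9}, s ≤ k}:
k:     0  1  2  3  4  5  6  7  8  9 10 11 12 13 14 15 16 17
g(k):  0  0  1  1  0  0  1  1  2  2  3  3  2  2  3  0  0  1
So g(17) = 1.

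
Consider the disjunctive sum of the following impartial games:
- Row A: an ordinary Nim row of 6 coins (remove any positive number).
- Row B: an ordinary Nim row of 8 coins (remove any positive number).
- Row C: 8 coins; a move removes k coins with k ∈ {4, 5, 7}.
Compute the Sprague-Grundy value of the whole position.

12

Row A is a plain Nim row of size 6, so its Grundy value is 6.
Row B is a plain Nim row of size 8, so its Grundy value is 8.
For row C, compute g(0), g(1), … with moves {4, 5, 7}:
k:     0  1  2  3  4  5  6  7  8
g(k):  0  0  0  0  1  1  1  1  2
So g(8) = 2.
The value of a disjunctive sum is the nim-sum of the parts.
Combined value = 6 ⊕ 8 ⊕ 2 = 12.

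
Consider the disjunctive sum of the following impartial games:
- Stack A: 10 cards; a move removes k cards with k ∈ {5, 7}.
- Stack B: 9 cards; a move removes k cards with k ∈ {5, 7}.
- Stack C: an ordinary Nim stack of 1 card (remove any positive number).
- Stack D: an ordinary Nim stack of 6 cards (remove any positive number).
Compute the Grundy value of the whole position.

For stack A, compute g(0), g(1), … with moves {5, 7}:
g(0) = mex{} = 0
g(1) = mex{} = 0
g(2) = mex{} = 0
g(3) = mex{} = 0
g(4) = mex{} = 0
g(5) = mex{0} = 1
g(6) = mex{0} = 1
g(7) = mex{0} = 1
g(8) = mex{0} = 1
g(9) = mex{0} = 1
g(10) = mex{0,1} = 2
So g(10) = 2.
Build the Grundy sequence for stack B with g(k) = mex{g(k−s) : s ∈ {5, 7}, s ≤ k}:
k:     0  1  2  3  4  5  6  7  8  9
g(k):  0  0  0  0  0  1  1  1  1  1
So g(9) = 1.
Stack C is a plain Nim stack of size 1, so its Grundy value is 1.
Stack D is a plain Nim stack of size 6, so its Grundy value is 6.
By the Sprague-Grundy theorem, the Grundy value of a sum of independent games is the XOR of the component values.
Combined value = 2 ⊕ 1 ⊕ 1 ⊕ 6 = 4.

4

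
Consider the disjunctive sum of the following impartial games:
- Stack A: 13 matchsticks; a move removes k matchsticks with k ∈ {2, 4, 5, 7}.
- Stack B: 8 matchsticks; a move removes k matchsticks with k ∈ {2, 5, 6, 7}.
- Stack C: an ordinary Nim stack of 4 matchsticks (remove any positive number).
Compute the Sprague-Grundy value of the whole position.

Grundy values for stack A (subtraction set {2, 4, 5, 7}):
g(0) = mex{} = 0
g(1) = mex{} = 0
g(2) = mex{0} = 1
g(3) = mex{0} = 1
g(4) = mex{0,1} = 2
g(5) = mex{0,1} = 2
g(6) = mex{0,1,2} = 3
g(7) = mex{0,1,2} = 3
g(8) = mex{0,1,2,3} = 4
g(9) = mex{1,2,3} = 0
g(10) = mex{1,2,3,4} = 0
g(11) = mex{0,2,3} = 1
g(12) = mex{0,2,3,4} = 1
g(13) = mex{0,1,3,4} = 2
So g(13) = 2.
For stack B, compute g(0), g(1), … with moves {2, 5, 6, 7}:
k:     0  1  2  3  4  5  6  7  8
g(k):  0  0  1  1  0  2  1  3  2
So g(8) = 2.
Stack C is a plain Nim stack of size 4, so its Grundy value is 4.
By the Sprague-Grundy theorem, the Grundy value of a sum of independent games is the XOR of the component values.
Combined value = 2 XOR 2 XOR 4 = 4.

4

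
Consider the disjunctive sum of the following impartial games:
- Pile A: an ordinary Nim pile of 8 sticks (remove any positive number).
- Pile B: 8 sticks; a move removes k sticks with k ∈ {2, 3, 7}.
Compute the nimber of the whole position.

9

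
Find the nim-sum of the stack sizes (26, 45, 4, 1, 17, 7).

36

Nim-sum: 26 XOR 45 XOR 4 XOR 1 XOR 17 XOR 7 = 36.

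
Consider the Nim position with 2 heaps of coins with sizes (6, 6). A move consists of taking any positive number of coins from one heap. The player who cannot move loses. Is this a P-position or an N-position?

P-position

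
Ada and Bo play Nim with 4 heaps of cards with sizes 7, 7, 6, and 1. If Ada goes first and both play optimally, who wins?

Ada wins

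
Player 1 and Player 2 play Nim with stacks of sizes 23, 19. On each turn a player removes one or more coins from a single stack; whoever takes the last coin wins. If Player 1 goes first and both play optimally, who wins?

Nim-sum: 23 XOR 19 = 4.
The nim-sum is 4 ≠ 0, so this is an N-position: the player to move can win; Player 1 has a winning move.

Player 1 wins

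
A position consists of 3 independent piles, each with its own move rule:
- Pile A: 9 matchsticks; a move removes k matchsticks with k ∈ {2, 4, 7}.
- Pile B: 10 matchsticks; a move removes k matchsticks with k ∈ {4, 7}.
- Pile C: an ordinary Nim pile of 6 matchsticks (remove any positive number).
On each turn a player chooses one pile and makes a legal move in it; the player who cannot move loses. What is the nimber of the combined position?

For pile A, compute g(0), g(1), … with moves {2, 4, 7}:
k:     0  1  2  3  4  5  6  7  8  9
g(k):  0  0  1  1  2  2  0  3  1  0
So g(9) = 0.
Grundy values for pile B (subtraction set {4, 7}):
g(0) = mex{} = 0
g(1) = mex{} = 0
g(2) = mex{} = 0
g(3) = mex{} = 0
g(4) = mex{0} = 1
g(5) = mex{0} = 1
g(6) = mex{0} = 1
g(7) = mex{0} = 1
g(8) = mex{0,1} = 2
g(9) = mex{0,1} = 2
g(10) = mex{0,1} = 2
So g(10) = 2.
Pile C is a plain Nim pile of size 6, so its Grundy value is 6.
The value of a disjunctive sum is the nim-sum of the parts.
Combined value = 0 ⊕ 2 ⊕ 6 = 4.

4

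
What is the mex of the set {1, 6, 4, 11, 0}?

2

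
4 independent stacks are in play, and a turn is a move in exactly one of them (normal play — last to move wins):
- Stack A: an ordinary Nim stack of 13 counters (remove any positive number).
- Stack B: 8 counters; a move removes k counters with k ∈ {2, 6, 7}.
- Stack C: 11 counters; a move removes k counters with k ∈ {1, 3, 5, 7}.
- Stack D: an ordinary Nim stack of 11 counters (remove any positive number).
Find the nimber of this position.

5

Stack A is a plain Nim stack of size 13, so its Grundy value is 13.
For stack B, compute g(0), g(1), … with moves {2, 6, 7}:
k:     0  1  2  3  4  5  6  7  8
g(k):  0  0  1  1  0  0  1  1  2
So g(8) = 2.
For stack C, compute g(0), g(1), … with moves {1, 3, 5, 7}:
k:     0  1  2  3  4  5  6  7  8  9 10 11
g(k):  0  1  0  1  0  1  0  1  0  1  0  1
So g(11) = 1.
Stack D is a plain Nim stack of size 11, so its Grundy value is 11.
By the Sprague-Grundy theorem, the Grundy value of a sum of independent games is the XOR of the component values.
Combined value = 13 XOR 2 XOR 1 XOR 11 = 5.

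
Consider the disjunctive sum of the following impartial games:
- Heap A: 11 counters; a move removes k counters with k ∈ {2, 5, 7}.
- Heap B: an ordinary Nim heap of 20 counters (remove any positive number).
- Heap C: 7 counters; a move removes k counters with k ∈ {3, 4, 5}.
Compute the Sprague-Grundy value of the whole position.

21

For heap A, compute g(0), g(1), … with moves {2, 5, 7}:
k:     0  1  2  3  4  5  6  7  8  9 10 11
g(k):  0  0  1  1  0  2  1  3  2  2  0  3
So g(11) = 3.
Heap B is a plain Nim heap of size 20, so its Grundy value is 20.
Grundy values for heap C (subtraction set {3, 4, 5}):
k:     0  1  2  3  4  5  6  7
g(k):  0  0  0  1  1  1  2  2
So g(7) = 2.
The value of a disjunctive sum is the nim-sum of the parts.
Combined value = 3 XOR 20 XOR 2 = 21.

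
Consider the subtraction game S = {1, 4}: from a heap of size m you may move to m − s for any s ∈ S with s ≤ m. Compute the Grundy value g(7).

Compute g(0), g(1), … for moves {1, 4}:
g(0) = mex{} = 0
g(1) = mex{0} = 1
g(2) = mex{1} = 0
g(3) = mex{0} = 1
g(4) = mex{0,1} = 2
g(5) = mex{1,2} = 0
g(6) = mex{0} = 1
g(7) = mex{1} = 0
So g(7) = 0.

0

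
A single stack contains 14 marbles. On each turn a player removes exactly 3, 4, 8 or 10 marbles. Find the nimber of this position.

Build the Grundy sequence with g(k) = mex{g(k−s) : s ∈ {3, 4, 8, 10}, s ≤ k}:
g(0) = mex{} = 0
g(1) = mex{} = 0
g(2) = mex{} = 0
g(3) = mex{0} = 1
g(4) = mex{0} = 1
g(5) = mex{0} = 1
g(6) = mex{0,1} = 2
g(7) = mex{1} = 0
g(8) = mex{0,1} = 2
g(9) = mex{0,1,2} = 3
g(10) = mex{0,2} = 1
g(11) = mex{0,1,2} = 3
g(12) = mex{0,1,2,3} = 4
g(13) = mex{1,3} = 0
g(14) = mex{1,2,3} = 0
So g(14) = 0.

0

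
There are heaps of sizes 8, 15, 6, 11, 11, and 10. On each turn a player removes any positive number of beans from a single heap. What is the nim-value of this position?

Write each in binary and XOR column by column:
  1000  (8)
  1111  (15)
  0110  (6)
  1011  (11)
  1011  (11)
  1010  (10)
  ----
  1011  (11)

11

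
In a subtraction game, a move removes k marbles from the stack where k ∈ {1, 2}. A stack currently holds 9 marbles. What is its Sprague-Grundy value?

0

Compute g(0), g(1), … for moves {1, 2}:
k:     0  1  2  3  4  5  6  7  8  9
g(k):  0  1  2  0  1  2  0  1  2  0
So g(9) = 0.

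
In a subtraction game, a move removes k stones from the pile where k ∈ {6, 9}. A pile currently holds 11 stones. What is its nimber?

Compute g(0), g(1), … for moves {6, 9}:
g(0) = mex{} = 0
g(1) = mex{} = 0
g(2) = mex{} = 0
g(3) = mex{} = 0
g(4) = mex{} = 0
g(5) = mex{} = 0
g(6) = mex{0} = 1
g(7) = mex{0} = 1
g(8) = mex{0} = 1
g(9) = mex{0} = 1
g(10) = mex{0} = 1
g(11) = mex{0} = 1
So g(11) = 1.

1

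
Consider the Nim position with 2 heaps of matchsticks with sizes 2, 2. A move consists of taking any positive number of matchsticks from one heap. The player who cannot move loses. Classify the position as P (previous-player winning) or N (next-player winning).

P-position

Nim-sum: 2 ⊕ 2 = 0.
The nim-sum is 0, so this is a P-position: the player to move is in a losing position under optimal play.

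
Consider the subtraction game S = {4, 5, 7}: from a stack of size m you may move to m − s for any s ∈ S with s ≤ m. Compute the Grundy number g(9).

Build the Grundy sequence with g(k) = mex{g(k−s) : s ∈ {4, 5, 7}, s ≤ k}:
g(0) = mex{} = 0
g(1) = mex{} = 0
g(2) = mex{} = 0
g(3) = mex{} = 0
g(4) = mex{0} = 1
g(5) = mex{0} = 1
g(6) = mex{0} = 1
g(7) = mex{0} = 1
g(8) = mex{0,1} = 2
g(9) = mex{0,1} = 2
So g(9) = 2.

2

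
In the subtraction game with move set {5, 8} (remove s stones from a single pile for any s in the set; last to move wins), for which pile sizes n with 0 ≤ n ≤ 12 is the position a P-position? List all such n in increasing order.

0, 1, 2, 3, 4

Compute g(0), g(1), … for moves {5, 8}:
g(0) = mex{} = 0
g(1) = mex{} = 0
g(2) = mex{} = 0
g(3) = mex{} = 0
g(4) = mex{} = 0
g(5) = mex{0} = 1
g(6) = mex{0} = 1
g(7) = mex{0} = 1
g(8) = mex{0} = 1
g(9) = mex{0} = 1
g(10) = mex{0,1} = 2
g(11) = mex{0,1} = 2
g(12) = mex{0,1} = 2
The P-positions (g = 0) in 0..12 are 0, 1, 2, 3, 4.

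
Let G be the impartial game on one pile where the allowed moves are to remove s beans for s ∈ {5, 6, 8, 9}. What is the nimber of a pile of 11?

2

Build the Grundy sequence with g(k) = mex{g(k−s) : s ∈ {5, 6, 8, 9}, s ≤ k}:
k:     0  1  2  3  4  5  6  7  8  9 10 11
g(k):  0  0  0  0  0  1  1  1  1  1  2  2
So g(11) = 2.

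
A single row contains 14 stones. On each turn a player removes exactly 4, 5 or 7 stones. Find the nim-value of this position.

0

Compute g(0), g(1), … for moves {4, 5, 7}:
g(0) = mex{} = 0
g(1) = mex{} = 0
g(2) = mex{} = 0
g(3) = mex{} = 0
g(4) = mex{0} = 1
g(5) = mex{0} = 1
g(6) = mex{0} = 1
g(7) = mex{0} = 1
g(8) = mex{0,1} = 2
g(9) = mex{0,1} = 2
g(10) = mex{0,1} = 2
g(11) = mex{1} = 0
g(12) = mex{1,2} = 0
g(13) = mex{1,2} = 0
g(14) = mex{1,2} = 0
So g(14) = 0.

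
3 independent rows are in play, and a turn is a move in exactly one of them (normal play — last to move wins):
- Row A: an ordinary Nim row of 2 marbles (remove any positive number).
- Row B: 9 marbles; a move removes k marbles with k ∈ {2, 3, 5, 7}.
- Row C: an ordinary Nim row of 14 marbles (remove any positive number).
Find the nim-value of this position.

12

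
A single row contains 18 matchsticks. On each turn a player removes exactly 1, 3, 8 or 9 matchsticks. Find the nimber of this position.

Compute g(0), g(1), … for moves {1, 3, 8, 9}:
k:     0  1  2  3  4  5  6  7  8  9 10 11 12 13 14 15 16 17 18
g(k):  0  1  0  1  0  1  0  1  2  3  2  3  2  3  2  3  0  1  0
So g(18) = 0.

0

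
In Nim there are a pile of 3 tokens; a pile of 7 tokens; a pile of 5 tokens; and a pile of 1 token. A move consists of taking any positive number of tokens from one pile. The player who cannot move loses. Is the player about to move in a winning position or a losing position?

Nim-sum: 3 XOR 7 XOR 5 XOR 1 = 0.
The nim-sum is 0, so this is a P-position: the player to move is in a losing position under optimal play.

Losing position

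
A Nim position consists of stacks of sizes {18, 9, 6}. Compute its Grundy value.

29

Write each in binary and XOR column by column:
  10010  (18)
  01001  (9)
  00110  (6)
  -----
  11101  (29)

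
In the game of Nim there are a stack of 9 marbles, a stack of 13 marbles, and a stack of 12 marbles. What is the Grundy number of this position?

8

Nim-sum: 9 ⊕ 13 ⊕ 12 = 8.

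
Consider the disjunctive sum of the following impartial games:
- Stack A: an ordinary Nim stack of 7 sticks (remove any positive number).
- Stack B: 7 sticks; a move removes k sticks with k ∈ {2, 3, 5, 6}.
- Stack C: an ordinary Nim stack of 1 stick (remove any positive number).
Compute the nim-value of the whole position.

5

Stack A is a plain Nim stack of size 7, so its Grundy value is 7.
For stack B, compute g(0), g(1), … with moves {2, 3, 5, 6}:
g(0) = mex{} = 0
g(1) = mex{} = 0
g(2) = mex{0} = 1
g(3) = mex{0} = 1
g(4) = mex{0,1} = 2
g(5) = mex{0,1} = 2
g(6) = mex{0,1,2} = 3
g(7) = mex{0,1,2} = 3
So g(7) = 3.
Stack C is a plain Nim stack of size 1, so its Grundy value is 1.
By the Sprague-Grundy theorem, the Grundy value of a sum of independent games is the XOR of the component values.
Combined value = 7 XOR 3 XOR 1 = 5.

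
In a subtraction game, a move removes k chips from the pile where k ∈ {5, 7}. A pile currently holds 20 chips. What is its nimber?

1

Grundy values for subtraction set {5, 7}:
k:     0  1  2  3  4  5  6  7  8  9 10 11 12 13 14 15 16 17 18 19 20
g(k):  0  0  0  0  0  1  1  1  1  1  2  2  0  0  0  0  0  1  1  1  1
So g(20) = 1.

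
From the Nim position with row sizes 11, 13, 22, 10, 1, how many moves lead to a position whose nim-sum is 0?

Nim-sum: 11 ⊕ 13 ⊕ 22 ⊕ 10 ⊕ 1 = 27.
The overall nim-sum is X = 27. A row of size p has a winning move iff p XOR X < p (reduce it to p XOR X).
  11: 11 XOR 27 = 16 ≥ 11 — no move.
  13: 13 XOR 27 = 22 ≥ 13 — no move.
  22: 22 XOR 27 = 13 < 22 — winning move (to 13).
  10: 10 XOR 27 = 17 ≥ 10 — no move.
  1: 1 XOR 27 = 26 ≥ 1 — no move.
That gives 1 winning move.

1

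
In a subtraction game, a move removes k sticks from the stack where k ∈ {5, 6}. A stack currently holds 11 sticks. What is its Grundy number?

0

Grundy values for subtraction set {5, 6}:
k:     0  1  2  3  4  5  6  7  8  9 10 11
g(k):  0  0  0  0  0  1  1  1  1  1  2  0
So g(11) = 0.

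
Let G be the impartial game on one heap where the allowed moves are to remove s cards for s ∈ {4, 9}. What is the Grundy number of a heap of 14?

Build the Grundy sequence with g(k) = mex{g(k−s) : s ∈ {4, 9}, s ≤ k}:
k:     0  1  2  3  4  5  6  7  8  9 10 11 12 13 14
g(k):  0  0  0  0  1  1  1  1  0  2  2  2  1  0  0
So g(14) = 0.

0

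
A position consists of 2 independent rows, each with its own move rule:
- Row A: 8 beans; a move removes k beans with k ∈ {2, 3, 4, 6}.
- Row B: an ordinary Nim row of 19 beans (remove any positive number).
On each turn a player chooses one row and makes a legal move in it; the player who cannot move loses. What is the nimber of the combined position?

Grundy values for row A (subtraction set {2, 3, 4, 6}):
k:     0  1  2  3  4  5  6  7  8
g(k):  0  0  1  1  2  2  3  3  0
So g(8) = 0.
Row B is a plain Nim row of size 19, so its Grundy value is 19.
By the Sprague-Grundy theorem, the Grundy value of a sum of independent games is the XOR of the component values.
Combined value = 0 ⊕ 19 = 19.

19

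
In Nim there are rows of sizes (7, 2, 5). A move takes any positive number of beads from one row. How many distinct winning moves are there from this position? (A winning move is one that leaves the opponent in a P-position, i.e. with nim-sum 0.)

0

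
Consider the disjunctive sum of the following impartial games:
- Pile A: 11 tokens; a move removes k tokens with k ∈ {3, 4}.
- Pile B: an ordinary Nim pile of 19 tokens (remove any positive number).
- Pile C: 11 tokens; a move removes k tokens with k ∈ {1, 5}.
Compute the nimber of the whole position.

19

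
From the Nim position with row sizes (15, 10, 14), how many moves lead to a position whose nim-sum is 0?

3

In binary:
  1111  (15)
  1010  (10)
  1110  (14)
  ----
  1011  (11)
The overall nim-sum is X = 11. A row of size p has a winning move iff p XOR X < p (reduce it to p XOR X).
  15: 15 XOR 11 = 4 < 15 — winning move (to 4).
  10: 10 XOR 11 = 1 < 10 — winning move (to 1).
  14: 14 XOR 11 = 5 < 14 — winning move (to 5).
That gives 3 winning moves.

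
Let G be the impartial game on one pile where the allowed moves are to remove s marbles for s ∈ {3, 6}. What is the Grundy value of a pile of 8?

Build the Grundy sequence with g(k) = mex{g(k−s) : s ∈ {3, 6}, s ≤ k}:
g(0) = mex{} = 0
g(1) = mex{} = 0
g(2) = mex{} = 0
g(3) = mex{0} = 1
g(4) = mex{0} = 1
g(5) = mex{0} = 1
g(6) = mex{0,1} = 2
g(7) = mex{0,1} = 2
g(8) = mex{0,1} = 2
So g(8) = 2.

2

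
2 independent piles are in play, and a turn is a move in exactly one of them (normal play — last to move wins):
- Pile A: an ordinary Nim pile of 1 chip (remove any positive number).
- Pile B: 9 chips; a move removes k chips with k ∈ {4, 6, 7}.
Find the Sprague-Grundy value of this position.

Pile A is a plain Nim pile of size 1, so its Grundy value is 1.
For pile B, compute g(0), g(1), … with moves {4, 6, 7}:
g(0) = mex{} = 0
g(1) = mex{} = 0
g(2) = mex{} = 0
g(3) = mex{} = 0
g(4) = mex{0} = 1
g(5) = mex{0} = 1
g(6) = mex{0} = 1
g(7) = mex{0} = 1
g(8) = mex{0,1} = 2
g(9) = mex{0,1} = 2
So g(9) = 2.
The value of a disjunctive sum is the nim-sum of the parts.
Combined value = 1 ⊕ 2 = 3.

3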